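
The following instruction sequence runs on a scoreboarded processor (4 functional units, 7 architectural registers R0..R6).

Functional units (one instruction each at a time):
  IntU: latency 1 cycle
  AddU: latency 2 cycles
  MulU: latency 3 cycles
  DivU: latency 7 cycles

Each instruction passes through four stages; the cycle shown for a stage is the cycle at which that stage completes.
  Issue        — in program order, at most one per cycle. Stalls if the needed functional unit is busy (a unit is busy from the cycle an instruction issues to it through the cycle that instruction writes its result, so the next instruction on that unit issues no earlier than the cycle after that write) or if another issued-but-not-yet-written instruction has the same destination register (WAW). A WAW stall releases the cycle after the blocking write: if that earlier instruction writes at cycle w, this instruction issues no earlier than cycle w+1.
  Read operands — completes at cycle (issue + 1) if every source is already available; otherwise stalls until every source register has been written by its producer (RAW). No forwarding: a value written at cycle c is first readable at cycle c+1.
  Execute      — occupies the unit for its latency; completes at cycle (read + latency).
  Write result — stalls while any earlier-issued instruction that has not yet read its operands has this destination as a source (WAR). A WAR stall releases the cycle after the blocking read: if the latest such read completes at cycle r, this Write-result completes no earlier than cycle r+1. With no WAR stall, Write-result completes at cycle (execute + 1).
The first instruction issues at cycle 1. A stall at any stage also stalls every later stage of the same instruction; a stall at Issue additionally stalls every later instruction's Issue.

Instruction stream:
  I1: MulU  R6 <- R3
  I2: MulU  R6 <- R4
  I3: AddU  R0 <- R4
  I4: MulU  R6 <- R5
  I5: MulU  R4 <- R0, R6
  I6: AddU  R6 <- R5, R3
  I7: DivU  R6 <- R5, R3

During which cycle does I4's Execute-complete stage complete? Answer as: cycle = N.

cycle = 17

t=1  I1→MulU
t=2  I1 RO
t=5  I1 EX
t=6  I1 WR R6
t=7  I2→MulU
t=8  I2 RO | I3→AddU
t=9  I3 RO
t=11  I2 EX | I3 EX
t=12  I2 WR R6 | I3 WR R0
t=13  I4→MulU
t=14  I4 RO
t=17  I4 EX
t=18  I4 WR R6
t=19  I5→MulU
t=20  I5 RO | I6→AddU
t=21  I6 RO
t=23  I5 EX | I6 EX
t=24  I5 WR R4 | I6 WR R6
t=25  I7→DivU
t=26  I7 RO
t=33  I7 EX
t=34  I7 WR R6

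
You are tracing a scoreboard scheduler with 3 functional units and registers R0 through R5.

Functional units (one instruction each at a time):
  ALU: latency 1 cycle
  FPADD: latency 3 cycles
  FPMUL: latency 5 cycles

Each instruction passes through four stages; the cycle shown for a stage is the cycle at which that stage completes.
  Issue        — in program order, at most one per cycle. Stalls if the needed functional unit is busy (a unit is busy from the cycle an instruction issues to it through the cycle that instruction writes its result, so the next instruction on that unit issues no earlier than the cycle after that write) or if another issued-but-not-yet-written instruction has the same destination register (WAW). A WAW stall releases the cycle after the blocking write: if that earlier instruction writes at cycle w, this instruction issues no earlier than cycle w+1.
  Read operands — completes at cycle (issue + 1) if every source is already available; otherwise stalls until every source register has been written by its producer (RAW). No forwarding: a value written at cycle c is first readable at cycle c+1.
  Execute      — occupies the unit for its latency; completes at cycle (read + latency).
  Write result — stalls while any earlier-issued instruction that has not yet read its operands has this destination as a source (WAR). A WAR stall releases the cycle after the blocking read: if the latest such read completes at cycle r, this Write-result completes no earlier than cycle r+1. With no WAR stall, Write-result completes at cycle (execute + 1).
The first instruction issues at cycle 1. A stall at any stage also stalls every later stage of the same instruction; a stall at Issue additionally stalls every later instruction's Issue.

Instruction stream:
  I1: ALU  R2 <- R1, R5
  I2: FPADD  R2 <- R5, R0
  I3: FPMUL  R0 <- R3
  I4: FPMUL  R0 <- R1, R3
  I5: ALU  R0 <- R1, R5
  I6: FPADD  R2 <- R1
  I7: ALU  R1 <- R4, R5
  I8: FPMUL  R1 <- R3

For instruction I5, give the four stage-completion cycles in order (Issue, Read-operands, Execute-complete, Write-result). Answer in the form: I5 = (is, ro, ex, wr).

t=1  I1→ALU
t=2  I1 RO
t=3  I1 EX
t=4  I1 WR R2
t=5  I2→FPADD
t=6  I2 RO; I3→FPMUL
t=7  I3 RO
t=9  I2 EX
t=10  I2 WR R2
t=12  I3 EX
t=13  I3 WR R0
t=14  I4→FPMUL
t=15  I4 RO
t=20  I4 EX
t=21  I4 WR R0
t=22  I5→ALU
t=23  I5 RO; I6→FPADD
t=24  I5 EX; I6 RO
t=25  I5 WR R0
t=26  I7→ALU
t=27  I6 EX; I7 RO
t=28  I6 WR R2; I7 EX
t=29  I7 WR R1
t=30  I8→FPMUL
t=31  I8 RO
t=36  I8 EX
t=37  I8 WR R1

I5 = (22, 23, 24, 25)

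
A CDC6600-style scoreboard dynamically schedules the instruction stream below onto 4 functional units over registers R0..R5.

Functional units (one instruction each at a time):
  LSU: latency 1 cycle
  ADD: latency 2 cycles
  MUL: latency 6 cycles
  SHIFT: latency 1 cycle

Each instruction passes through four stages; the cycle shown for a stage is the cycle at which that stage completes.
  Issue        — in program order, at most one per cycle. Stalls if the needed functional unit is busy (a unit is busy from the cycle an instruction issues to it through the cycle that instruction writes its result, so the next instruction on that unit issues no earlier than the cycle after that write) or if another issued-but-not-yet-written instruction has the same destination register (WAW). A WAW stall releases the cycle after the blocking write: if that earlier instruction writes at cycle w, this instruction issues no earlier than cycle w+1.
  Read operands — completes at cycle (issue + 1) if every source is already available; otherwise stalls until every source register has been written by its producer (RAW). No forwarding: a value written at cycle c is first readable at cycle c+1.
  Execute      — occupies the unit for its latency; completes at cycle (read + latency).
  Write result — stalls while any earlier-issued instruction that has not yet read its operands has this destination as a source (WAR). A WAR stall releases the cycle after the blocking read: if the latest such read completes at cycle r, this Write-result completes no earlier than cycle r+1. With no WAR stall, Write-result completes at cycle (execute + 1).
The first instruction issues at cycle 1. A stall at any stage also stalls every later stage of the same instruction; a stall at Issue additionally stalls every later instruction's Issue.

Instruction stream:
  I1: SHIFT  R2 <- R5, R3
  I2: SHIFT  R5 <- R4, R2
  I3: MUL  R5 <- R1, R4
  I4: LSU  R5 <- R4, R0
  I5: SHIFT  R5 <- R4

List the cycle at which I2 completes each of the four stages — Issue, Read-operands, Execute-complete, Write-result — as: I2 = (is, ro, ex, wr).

I2 = (5, 6, 7, 8)

1) issue 1, read 2, done 3, write 4
2) issue 5, read 6, done 7, write 8  <struct: SHIFT busy until I1 writes@4>
3) issue 9, read 10, done 16, write 17  <WAW R5: wait I2 write@8>
4) issue 18, read 19, done 20, write 21  <WAW R5: wait I3 write@17>
5) issue 22, read 23, done 24, write 25  <WAW R5: wait I4 write@21>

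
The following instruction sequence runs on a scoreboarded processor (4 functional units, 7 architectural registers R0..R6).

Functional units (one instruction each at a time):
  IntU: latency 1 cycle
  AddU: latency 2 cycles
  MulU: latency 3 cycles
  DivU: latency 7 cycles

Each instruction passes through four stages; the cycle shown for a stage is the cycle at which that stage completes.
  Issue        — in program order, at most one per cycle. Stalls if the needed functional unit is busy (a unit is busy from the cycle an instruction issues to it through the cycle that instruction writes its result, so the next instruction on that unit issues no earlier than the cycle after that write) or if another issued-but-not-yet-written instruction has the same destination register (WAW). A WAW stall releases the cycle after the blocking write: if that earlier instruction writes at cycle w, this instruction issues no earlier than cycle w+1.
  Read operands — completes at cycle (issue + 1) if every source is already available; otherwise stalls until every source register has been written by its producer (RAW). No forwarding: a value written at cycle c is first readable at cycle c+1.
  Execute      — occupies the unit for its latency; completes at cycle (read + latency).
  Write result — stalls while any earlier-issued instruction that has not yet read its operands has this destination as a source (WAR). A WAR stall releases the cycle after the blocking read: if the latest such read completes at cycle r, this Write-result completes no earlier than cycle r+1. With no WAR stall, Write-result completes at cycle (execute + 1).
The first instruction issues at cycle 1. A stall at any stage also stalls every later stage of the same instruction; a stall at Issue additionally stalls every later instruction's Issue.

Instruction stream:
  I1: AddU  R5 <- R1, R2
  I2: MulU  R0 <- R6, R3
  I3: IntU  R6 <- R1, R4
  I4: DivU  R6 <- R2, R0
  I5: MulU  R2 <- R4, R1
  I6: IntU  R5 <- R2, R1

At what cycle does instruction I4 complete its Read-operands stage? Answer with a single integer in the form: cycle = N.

[1] I1→AddU
[2] I1 RO; I2→MulU
[3] I2 RO; I3→IntU
[4] I1 EX; I3 RO
[5] I1 WR R5; I3 EX
[6] I2 EX; I3 WR R6
[7] I2 WR R0; I4→DivU
[8] I4 RO; I5→MulU
[9] I5 RO; I6→IntU
[12] I5 EX
[13] I5 WR R2
[14] I6 RO
[15] I4 EX; I6 EX
[16] I4 WR R6; I6 WR R5

cycle = 8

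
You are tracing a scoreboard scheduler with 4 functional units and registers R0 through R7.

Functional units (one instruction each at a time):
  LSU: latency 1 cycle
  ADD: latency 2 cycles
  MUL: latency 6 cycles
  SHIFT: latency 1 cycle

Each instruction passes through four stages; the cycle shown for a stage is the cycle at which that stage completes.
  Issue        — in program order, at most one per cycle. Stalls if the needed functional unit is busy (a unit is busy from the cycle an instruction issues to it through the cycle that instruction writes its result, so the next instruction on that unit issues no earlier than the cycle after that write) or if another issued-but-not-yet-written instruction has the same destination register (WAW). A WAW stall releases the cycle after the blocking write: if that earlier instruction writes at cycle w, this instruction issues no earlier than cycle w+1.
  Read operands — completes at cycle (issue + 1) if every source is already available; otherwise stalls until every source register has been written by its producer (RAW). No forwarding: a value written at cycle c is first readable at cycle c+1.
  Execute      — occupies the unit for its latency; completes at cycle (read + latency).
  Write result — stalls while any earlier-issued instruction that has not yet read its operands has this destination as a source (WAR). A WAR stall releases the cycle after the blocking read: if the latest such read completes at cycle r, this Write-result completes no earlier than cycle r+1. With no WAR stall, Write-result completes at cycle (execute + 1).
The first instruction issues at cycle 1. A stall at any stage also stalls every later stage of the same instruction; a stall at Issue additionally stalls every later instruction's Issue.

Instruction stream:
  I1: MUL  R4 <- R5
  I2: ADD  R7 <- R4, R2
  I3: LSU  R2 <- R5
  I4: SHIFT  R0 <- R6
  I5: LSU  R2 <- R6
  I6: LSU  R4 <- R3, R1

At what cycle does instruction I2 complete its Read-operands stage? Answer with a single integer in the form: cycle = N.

1) issue 1, read 2, done 8, write 9
2) issue 2, read 10, done 12, write 13  <RAW R4: wait I1 write@9>
3) issue 3, read 4, done 5, write 11  <WAR R2: wait I2 read@10>
4) issue 4, read 5, done 6, write 7
5) issue 12, read 13, done 14, write 15  <struct: LSU busy until I3 writes@11>
6) issue 16, read 17, done 18, write 19  <struct: LSU busy until I5 writes@15>

cycle = 10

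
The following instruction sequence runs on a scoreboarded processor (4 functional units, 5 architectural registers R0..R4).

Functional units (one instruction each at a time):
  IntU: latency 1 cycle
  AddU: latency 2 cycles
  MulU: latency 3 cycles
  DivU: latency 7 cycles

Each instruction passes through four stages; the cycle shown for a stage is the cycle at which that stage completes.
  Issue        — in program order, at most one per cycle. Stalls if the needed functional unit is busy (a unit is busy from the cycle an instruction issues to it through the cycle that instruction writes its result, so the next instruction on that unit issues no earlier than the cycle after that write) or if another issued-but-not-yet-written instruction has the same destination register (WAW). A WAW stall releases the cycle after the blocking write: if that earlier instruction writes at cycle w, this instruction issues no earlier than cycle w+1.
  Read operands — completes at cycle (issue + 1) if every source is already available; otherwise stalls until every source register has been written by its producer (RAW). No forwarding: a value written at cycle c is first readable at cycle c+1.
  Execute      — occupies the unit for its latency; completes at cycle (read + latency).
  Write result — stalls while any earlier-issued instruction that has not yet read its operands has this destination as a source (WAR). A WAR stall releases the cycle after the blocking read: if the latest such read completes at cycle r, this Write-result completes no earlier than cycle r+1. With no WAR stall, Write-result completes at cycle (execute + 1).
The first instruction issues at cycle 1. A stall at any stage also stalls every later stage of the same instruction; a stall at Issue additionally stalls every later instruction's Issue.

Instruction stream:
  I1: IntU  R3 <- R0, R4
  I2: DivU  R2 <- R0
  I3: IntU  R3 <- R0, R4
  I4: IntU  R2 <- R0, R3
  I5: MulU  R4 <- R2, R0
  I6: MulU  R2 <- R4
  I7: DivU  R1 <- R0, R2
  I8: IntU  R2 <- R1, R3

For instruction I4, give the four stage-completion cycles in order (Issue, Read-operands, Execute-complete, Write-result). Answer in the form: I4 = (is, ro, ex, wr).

I4 = (12, 13, 14, 15)

cycle 1: I1→IntU
cycle 2: I1 RO · I2→DivU
cycle 3: I1 EX · I2 RO
cycle 4: I1 WR R3
cycle 5: I3→IntU
cycle 6: I3 RO
cycle 7: I3 EX
cycle 8: I3 WR R3
cycle 10: I2 EX
cycle 11: I2 WR R2
cycle 12: I4→IntU
cycle 13: I4 RO · I5→MulU
cycle 14: I4 EX
cycle 15: I4 WR R2
cycle 16: I5 RO
cycle 19: I5 EX
cycle 20: I5 WR R4
cycle 21: I6→MulU
cycle 22: I6 RO · I7→DivU
cycle 25: I6 EX
cycle 26: I6 WR R2
cycle 27: I7 RO · I8→IntU
cycle 34: I7 EX
cycle 35: I7 WR R1
cycle 36: I8 RO
cycle 37: I8 EX
cycle 38: I8 WR R2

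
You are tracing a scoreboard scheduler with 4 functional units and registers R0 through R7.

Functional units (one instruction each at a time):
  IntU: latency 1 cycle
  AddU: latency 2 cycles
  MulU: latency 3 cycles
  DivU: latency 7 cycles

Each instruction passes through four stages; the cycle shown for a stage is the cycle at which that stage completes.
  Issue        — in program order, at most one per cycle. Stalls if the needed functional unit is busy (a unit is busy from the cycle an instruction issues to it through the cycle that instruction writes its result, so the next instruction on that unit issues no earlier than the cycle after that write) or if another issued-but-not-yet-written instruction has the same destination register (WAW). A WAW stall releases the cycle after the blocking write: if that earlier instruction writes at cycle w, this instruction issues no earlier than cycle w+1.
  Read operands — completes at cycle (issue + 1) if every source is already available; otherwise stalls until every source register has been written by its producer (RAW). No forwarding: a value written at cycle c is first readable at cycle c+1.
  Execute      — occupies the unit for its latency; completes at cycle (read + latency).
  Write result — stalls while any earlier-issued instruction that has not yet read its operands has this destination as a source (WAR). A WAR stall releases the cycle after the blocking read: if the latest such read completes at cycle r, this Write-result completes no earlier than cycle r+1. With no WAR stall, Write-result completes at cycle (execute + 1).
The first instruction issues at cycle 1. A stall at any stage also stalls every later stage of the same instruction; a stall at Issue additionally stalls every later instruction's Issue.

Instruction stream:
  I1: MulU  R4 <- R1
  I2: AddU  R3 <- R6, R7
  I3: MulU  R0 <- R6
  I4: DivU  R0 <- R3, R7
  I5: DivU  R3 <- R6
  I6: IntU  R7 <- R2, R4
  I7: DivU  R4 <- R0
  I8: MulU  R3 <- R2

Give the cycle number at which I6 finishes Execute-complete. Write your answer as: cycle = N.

I1  is:1  ro:2  ex:5  wr:6
I2  is:2  ro:3  ex:5  wr:6
I3  is:7  ro:8  ex:11  wr:12  — struct: MulU busy until I1 writes@6
I4  is:13  ro:14  ex:21  wr:22  — WAW R0: wait I3 write@12
I5  is:23  ro:24  ex:31  wr:32  — struct: DivU busy until I4 writes@22
I6  is:24  ro:25  ex:26  wr:27
I7  is:33  ro:34  ex:41  wr:42  — struct: DivU busy until I5 writes@32
I8  is:34  ro:35  ex:38  wr:39

cycle = 26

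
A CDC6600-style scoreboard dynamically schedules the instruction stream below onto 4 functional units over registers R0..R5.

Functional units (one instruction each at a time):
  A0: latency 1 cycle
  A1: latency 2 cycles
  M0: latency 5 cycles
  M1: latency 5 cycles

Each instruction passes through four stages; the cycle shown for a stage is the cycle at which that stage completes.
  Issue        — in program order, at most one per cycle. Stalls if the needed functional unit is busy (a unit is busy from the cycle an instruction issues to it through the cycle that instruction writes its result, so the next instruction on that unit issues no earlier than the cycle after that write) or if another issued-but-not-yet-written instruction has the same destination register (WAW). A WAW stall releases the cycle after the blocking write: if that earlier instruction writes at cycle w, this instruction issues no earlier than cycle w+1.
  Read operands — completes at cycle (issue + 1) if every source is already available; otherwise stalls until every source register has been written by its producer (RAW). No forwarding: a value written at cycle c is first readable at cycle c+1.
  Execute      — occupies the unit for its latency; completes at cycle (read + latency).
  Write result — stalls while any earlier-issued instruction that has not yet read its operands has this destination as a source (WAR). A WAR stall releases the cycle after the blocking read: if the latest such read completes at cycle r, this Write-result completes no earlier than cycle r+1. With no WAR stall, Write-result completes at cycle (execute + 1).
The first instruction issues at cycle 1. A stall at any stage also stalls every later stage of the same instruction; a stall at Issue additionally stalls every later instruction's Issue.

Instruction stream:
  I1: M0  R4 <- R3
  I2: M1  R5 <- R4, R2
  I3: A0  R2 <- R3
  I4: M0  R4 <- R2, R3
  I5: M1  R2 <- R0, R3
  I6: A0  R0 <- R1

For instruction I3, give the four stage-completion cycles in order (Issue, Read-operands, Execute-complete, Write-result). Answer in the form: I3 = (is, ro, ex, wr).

1) issue 1, read 2, done 7, write 8
2) issue 2, read 9, done 14, write 15  <RAW R4: wait I1 write@8>
3) issue 3, read 4, done 5, write 10  <WAR R2: wait I2 read@9>
4) issue 9, read 11, done 16, write 17  <struct: M0 busy until I1 writes@8 / RAW R2: wait I3 write@10>
5) issue 16, read 17, done 22, write 23  <struct: M1 busy until I2 writes@15>
6) issue 17, read 18, done 19, write 20

I3 = (3, 4, 5, 10)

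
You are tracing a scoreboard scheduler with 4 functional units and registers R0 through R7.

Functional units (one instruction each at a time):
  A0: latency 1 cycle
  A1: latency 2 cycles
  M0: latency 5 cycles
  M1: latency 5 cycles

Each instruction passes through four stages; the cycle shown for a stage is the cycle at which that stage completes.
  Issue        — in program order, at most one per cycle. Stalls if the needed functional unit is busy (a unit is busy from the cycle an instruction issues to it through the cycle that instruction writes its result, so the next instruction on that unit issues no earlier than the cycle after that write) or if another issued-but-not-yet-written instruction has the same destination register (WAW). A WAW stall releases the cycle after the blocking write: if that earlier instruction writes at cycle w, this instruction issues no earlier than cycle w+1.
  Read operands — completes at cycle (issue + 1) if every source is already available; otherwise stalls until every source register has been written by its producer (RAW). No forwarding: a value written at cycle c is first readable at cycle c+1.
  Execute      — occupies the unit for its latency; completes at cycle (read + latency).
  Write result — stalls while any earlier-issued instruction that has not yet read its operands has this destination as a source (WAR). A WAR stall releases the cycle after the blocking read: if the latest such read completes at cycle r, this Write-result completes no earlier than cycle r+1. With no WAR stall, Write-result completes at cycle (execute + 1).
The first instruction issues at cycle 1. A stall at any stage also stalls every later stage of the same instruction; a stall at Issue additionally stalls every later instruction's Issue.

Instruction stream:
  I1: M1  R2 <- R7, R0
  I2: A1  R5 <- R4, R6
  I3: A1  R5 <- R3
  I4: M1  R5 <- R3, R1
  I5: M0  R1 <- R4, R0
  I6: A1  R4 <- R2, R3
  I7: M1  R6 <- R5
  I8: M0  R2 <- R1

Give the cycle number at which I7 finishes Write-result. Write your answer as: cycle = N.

cycle = 27

I1: IS=1 RO=2 EX=7 WR=8
I2: IS=2 RO=3 EX=5 WR=6
I3: IS=7 RO=8 EX=10 WR=11  [struct: A1 busy until I2 writes@6]
I4: IS=12 RO=13 EX=18 WR=19  [WAW R5: wait I3 write@11]
I5: IS=13 RO=14 EX=19 WR=20
I6: IS=14 RO=15 EX=17 WR=18
I7: IS=20 RO=21 EX=26 WR=27  [struct: M1 busy until I4 writes@19]
I8: IS=21 RO=22 EX=27 WR=28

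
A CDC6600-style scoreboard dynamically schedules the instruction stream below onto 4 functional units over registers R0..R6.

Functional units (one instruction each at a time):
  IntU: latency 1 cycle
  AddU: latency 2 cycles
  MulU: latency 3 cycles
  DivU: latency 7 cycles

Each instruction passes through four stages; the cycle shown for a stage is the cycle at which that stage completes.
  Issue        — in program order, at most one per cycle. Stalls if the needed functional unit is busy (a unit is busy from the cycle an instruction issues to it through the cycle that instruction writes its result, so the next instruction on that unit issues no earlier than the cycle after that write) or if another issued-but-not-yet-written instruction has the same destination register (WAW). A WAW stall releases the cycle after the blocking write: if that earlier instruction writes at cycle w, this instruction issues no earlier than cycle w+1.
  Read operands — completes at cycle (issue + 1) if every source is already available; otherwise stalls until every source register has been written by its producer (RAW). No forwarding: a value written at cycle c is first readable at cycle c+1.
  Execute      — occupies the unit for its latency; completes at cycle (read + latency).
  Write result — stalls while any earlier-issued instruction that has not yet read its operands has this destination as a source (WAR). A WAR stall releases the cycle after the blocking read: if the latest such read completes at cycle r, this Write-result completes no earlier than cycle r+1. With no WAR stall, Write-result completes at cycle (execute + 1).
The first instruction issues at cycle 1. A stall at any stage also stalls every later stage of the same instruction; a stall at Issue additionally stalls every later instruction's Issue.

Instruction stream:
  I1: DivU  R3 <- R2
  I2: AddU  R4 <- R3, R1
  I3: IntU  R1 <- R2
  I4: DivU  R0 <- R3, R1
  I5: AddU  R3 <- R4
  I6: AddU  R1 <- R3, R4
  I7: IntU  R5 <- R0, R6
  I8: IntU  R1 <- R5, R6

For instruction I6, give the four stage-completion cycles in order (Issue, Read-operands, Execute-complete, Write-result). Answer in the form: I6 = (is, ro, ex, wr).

I1 -> (1, 2, 9, 10)
I2 -> (2, 11, 13, 14)  // RAW R3: wait I1 write@10
I3 -> (3, 4, 5, 12)  // WAR R1: wait I2 read@11
I4 -> (11, 13, 20, 21)  // struct: DivU busy until I1 writes@10, RAW R1: wait I3 write@12
I5 -> (15, 16, 18, 19)  // struct: AddU busy until I2 writes@14
I6 -> (20, 21, 23, 24)  // struct: AddU busy until I5 writes@19
I7 -> (21, 22, 23, 24)
I8 -> (25, 26, 27, 28)  // struct: IntU busy until I7 writes@24

I6 = (20, 21, 23, 24)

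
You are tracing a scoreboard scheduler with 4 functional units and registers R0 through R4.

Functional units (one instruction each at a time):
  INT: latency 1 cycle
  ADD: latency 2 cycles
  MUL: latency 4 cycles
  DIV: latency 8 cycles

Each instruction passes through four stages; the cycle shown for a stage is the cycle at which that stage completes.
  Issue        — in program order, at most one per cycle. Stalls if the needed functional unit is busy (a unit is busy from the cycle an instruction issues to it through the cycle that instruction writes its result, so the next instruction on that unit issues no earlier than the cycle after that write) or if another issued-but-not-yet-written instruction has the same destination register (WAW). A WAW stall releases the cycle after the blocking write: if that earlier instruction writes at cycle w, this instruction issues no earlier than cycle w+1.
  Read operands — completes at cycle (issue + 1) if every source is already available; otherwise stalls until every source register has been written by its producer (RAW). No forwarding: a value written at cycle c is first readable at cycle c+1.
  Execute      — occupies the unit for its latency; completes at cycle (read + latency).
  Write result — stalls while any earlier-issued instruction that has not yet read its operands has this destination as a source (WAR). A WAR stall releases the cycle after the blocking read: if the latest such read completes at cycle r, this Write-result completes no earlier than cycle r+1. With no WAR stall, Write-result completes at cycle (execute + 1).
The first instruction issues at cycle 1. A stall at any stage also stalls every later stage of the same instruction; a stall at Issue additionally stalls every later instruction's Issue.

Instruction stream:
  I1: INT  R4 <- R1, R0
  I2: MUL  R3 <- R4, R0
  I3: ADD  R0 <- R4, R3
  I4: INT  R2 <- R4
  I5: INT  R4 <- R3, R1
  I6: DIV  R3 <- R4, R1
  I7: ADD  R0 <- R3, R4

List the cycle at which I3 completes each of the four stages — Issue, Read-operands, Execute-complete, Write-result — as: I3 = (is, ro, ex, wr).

I3 = (3, 11, 13, 14)

I1: IS=1 RO=2 EX=3 WR=4
I2: IS=2 RO=5 EX=9 WR=10  [RAW R4: wait I1 write@4]
I3: IS=3 RO=11 EX=13 WR=14  [RAW R3: wait I2 write@10]
I4: IS=5 RO=6 EX=7 WR=8  [struct: INT busy until I1 writes@4]
I5: IS=9 RO=11 EX=12 WR=13  [struct: INT busy until I4 writes@8; RAW R3: wait I2 write@10]
I6: IS=11 RO=14 EX=22 WR=23  [WAW R3: wait I2 write@10; RAW R4: wait I5 write@13]
I7: IS=15 RO=24 EX=26 WR=27  [struct: ADD busy until I3 writes@14; RAW R3: wait I6 write@23]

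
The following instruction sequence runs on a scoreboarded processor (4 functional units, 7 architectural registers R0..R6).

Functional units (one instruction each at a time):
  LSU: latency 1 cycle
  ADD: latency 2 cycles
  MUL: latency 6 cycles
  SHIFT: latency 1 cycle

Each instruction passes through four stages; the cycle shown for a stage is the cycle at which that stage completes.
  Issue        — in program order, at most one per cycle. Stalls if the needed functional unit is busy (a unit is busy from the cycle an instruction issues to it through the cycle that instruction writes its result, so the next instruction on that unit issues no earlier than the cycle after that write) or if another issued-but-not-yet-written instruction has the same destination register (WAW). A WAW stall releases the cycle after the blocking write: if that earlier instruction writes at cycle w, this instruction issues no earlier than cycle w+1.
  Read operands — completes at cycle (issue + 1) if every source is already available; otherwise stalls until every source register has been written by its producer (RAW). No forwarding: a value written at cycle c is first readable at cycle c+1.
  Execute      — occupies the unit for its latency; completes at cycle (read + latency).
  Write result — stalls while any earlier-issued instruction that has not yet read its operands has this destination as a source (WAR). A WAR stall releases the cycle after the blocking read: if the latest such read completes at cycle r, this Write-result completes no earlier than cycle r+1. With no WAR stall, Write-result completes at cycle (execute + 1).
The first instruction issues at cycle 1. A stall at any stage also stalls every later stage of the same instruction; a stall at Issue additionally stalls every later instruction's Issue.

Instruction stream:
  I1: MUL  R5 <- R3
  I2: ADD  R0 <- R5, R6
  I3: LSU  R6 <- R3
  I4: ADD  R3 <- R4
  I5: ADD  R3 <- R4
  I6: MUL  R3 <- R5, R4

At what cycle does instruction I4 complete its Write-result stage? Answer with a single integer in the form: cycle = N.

cycle = 18

I1 -> (1, 2, 8, 9)
I2 -> (2, 10, 12, 13)  // RAW R5: wait I1 write@9
I3 -> (3, 4, 5, 11)  // WAR R6: wait I2 read@10
I4 -> (14, 15, 17, 18)  // struct: ADD busy until I2 writes@13
I5 -> (19, 20, 22, 23)  // struct: ADD busy until I4 writes@18
I6 -> (24, 25, 31, 32)  // WAW R3: wait I5 write@23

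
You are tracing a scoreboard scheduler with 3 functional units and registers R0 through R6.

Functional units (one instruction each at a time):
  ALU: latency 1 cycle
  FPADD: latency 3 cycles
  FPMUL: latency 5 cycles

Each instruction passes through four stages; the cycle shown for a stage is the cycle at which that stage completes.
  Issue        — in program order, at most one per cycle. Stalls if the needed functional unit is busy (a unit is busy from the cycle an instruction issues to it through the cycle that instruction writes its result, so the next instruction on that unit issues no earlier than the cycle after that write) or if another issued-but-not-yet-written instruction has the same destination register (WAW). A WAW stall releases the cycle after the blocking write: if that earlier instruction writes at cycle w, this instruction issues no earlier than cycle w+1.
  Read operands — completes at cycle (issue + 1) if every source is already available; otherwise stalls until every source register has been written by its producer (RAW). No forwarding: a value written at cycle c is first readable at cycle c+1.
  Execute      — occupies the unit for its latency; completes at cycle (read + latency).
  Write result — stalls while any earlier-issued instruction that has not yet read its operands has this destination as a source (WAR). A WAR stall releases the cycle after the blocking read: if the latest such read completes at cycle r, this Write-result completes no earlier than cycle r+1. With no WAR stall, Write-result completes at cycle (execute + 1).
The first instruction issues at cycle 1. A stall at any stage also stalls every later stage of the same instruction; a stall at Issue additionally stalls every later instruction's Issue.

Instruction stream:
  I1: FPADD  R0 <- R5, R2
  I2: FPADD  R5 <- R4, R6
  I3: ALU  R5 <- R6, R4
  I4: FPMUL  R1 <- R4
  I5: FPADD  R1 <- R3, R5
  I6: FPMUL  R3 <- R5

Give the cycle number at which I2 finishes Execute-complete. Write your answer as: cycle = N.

cycle = 11

cycle 1: I1→FPADD
cycle 2: I1 RO
cycle 5: I1 EX
cycle 6: I1 WR R0
cycle 7: I2→FPADD
cycle 8: I2 RO
cycle 11: I2 EX
cycle 12: I2 WR R5
cycle 13: I3→ALU
cycle 14: I3 RO, I4→FPMUL
cycle 15: I3 EX, I4 RO
cycle 16: I3 WR R5
cycle 20: I4 EX
cycle 21: I4 WR R1
cycle 22: I5→FPADD
cycle 23: I5 RO, I6→FPMUL
cycle 24: I6 RO
cycle 26: I5 EX
cycle 27: I5 WR R1
cycle 29: I6 EX
cycle 30: I6 WR R3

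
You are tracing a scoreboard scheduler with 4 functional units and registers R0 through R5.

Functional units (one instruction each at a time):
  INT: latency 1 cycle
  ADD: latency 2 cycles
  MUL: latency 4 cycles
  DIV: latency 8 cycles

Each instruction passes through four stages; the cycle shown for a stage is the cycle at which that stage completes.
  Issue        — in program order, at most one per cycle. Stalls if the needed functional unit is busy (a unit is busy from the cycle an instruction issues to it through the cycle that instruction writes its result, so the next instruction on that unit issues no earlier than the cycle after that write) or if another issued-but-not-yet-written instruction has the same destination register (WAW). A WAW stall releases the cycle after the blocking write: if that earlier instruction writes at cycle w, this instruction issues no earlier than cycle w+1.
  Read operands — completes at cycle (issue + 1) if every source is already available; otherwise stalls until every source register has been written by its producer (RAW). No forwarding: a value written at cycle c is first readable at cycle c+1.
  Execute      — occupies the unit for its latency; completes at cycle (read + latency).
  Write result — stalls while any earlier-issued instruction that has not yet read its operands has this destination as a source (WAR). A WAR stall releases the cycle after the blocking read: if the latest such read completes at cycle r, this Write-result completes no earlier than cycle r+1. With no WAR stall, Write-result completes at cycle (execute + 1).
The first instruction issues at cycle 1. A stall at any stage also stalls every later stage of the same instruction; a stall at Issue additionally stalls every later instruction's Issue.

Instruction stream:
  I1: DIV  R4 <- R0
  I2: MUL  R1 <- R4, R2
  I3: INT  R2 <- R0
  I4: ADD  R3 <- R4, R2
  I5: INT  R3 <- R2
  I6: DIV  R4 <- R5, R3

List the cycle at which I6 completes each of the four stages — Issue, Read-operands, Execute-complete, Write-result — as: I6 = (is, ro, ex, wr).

I6 = (19, 22, 30, 31)

I1: IS=1 RO=2 EX=10 WR=11
I2: IS=2 RO=12 EX=16 WR=17  [RAW R4: wait I1 write@11]
I3: IS=3 RO=4 EX=5 WR=13  [WAR R2: wait I2 read@12]
I4: IS=4 RO=14 EX=16 WR=17  [RAW R2: wait I3 write@13]
I5: IS=18 RO=19 EX=20 WR=21  [WAW R3: wait I4 write@17]
I6: IS=19 RO=22 EX=30 WR=31  [RAW R3: wait I5 write@21]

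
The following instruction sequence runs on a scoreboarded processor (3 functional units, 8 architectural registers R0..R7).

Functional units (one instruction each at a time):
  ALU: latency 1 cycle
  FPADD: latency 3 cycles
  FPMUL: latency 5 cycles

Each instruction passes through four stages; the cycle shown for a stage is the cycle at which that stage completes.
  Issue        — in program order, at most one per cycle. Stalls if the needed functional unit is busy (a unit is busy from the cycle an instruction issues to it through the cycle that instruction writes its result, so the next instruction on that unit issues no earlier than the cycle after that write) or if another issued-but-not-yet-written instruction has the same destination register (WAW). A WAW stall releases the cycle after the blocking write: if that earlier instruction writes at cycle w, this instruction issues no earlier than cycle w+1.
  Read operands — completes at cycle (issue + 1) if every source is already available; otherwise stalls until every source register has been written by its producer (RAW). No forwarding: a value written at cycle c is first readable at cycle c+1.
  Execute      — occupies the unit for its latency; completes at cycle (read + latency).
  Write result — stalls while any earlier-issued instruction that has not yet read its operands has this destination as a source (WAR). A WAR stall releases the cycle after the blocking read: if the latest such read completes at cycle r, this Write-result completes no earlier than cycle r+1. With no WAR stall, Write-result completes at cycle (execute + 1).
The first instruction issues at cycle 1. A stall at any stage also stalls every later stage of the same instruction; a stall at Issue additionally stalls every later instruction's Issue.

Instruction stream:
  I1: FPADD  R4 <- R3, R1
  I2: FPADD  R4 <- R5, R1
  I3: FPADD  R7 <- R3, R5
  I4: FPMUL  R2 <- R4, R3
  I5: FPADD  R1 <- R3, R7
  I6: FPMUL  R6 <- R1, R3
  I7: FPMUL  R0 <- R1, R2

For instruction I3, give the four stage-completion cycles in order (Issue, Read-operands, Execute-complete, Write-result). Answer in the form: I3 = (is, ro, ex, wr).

t=1  I1 dispatched to FPADD
t=2  I1 operands ready
t=5  I1 complete
t=6  R4←I1
t=7  I2 dispatched to FPADD
t=8  I2 operands ready
t=11  I2 complete
t=12  R4←I2
t=13  I3 dispatched to FPADD
t=14  I3 operands ready; I4 dispatched to FPMUL
t=15  I4 operands ready
t=17  I3 complete
t=18  R7←I3
t=19  I5 dispatched to FPADD
t=20  I4 complete; I5 operands ready
t=21  R2←I4
t=22  I6 dispatched to FPMUL
t=23  I5 complete
t=24  R1←I5
t=25  I6 operands ready
t=30  I6 complete
t=31  R6←I6
t=32  I7 dispatched to FPMUL
t=33  I7 operands ready
t=38  I7 complete
t=39  R0←I7

I3 = (13, 14, 17, 18)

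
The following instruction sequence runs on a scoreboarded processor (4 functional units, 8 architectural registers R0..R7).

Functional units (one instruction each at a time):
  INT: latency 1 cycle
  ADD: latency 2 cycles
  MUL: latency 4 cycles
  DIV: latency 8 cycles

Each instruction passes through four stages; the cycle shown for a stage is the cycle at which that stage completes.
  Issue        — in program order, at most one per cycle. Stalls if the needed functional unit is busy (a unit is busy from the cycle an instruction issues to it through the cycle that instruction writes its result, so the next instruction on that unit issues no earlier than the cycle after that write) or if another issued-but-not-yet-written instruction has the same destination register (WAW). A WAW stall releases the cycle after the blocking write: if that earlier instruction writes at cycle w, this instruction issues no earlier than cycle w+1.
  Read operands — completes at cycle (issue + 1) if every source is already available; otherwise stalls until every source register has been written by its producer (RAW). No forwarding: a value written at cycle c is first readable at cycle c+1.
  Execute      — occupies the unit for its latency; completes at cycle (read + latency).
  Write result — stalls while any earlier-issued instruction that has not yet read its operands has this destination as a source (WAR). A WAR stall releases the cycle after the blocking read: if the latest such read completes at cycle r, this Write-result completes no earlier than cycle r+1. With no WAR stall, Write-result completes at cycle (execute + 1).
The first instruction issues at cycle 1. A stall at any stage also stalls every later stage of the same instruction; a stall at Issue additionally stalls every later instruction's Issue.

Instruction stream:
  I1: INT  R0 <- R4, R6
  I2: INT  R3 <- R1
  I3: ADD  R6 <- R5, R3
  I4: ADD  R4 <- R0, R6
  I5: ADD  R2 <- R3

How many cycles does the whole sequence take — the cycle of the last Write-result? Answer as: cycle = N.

cycle = 22

I1 -> (1, 2, 3, 4)
I2 -> (5, 6, 7, 8)  // struct: INT busy until I1 writes@4
I3 -> (6, 9, 11, 12)  // RAW R3: wait I2 write@8
I4 -> (13, 14, 16, 17)  // struct: ADD busy until I3 writes@12
I5 -> (18, 19, 21, 22)  // struct: ADD busy until I4 writes@17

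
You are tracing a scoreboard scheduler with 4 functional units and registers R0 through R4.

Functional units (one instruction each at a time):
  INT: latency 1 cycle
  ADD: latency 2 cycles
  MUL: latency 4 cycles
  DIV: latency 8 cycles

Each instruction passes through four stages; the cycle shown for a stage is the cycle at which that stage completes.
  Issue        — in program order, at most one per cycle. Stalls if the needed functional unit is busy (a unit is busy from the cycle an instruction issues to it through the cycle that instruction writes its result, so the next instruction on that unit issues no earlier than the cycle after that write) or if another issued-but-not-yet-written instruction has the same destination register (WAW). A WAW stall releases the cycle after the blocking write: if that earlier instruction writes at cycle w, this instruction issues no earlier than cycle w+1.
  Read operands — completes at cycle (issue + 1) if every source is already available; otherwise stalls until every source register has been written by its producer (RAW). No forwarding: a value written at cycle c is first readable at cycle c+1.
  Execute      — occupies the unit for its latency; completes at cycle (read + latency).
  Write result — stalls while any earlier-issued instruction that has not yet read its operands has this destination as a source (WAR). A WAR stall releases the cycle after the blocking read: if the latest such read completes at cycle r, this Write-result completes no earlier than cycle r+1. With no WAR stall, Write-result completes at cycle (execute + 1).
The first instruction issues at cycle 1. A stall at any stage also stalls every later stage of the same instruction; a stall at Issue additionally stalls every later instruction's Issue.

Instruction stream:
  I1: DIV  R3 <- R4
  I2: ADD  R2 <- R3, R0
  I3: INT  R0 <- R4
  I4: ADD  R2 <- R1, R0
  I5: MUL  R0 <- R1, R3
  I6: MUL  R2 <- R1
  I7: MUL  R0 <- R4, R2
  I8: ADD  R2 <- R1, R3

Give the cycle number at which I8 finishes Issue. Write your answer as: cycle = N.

c1: I1→DIV
c2: I1 RO; I2→ADD
c3: I3→INT
c4: I3 RO
c5: I3 EX
c10: I1 EX
c11: I1 WR R3
c12: I2 RO
c13: I3 WR R0
c14: I2 EX
c15: I2 WR R2
c16: I4→ADD
c17: I4 RO; I5→MUL
c18: I5 RO
c19: I4 EX
c20: I4 WR R2
c22: I5 EX
c23: I5 WR R0
c24: I6→MUL
c25: I6 RO
c29: I6 EX
c30: I6 WR R2
c31: I7→MUL
c32: I7 RO; I8→ADD
c33: I8 RO
c35: I8 EX
c36: I7 EX; I8 WR R2
c37: I7 WR R0

cycle = 32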